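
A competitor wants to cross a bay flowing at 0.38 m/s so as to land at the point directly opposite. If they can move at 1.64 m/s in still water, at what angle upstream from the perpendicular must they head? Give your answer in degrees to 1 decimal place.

13.4°

To cancel the current, the upstream component of the competitor's velocity must equal the flow: 1.64 sin θ = 0.38.
sin θ = 0.38 / 1.64 = 0.2317.
θ = arcsin(0.2317) = 13.398°.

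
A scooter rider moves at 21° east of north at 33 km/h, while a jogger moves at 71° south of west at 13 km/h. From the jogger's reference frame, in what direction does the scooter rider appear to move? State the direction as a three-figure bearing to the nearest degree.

Taking east as x and north as y: scooter rider velocity = (11.826, 30.808) km/h; jogger velocity = (-4.232, -12.292) km/h.
Velocity of scooter rider relative to jogger = (11.826, 30.808) − (-4.232, -12.292) = (16.059, 43.100) km/h.
Bearing = atan2(16.06, 43.10) = 20.43° clockwise from north.

020°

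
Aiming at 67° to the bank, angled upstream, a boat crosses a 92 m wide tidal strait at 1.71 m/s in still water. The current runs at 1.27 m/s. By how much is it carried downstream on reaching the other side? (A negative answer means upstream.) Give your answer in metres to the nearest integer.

35 m

Perpendicular speed = 1.574 m/s; crossing time = 92 / 1.574 = 58.447 s.
Net downstream speed = 0.602 m/s.
Drift = 0.602 × 58.447 = 35.177 m (downstream).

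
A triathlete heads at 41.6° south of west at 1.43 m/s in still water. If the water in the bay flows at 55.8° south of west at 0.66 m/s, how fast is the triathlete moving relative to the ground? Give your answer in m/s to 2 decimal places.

Taking east as x and north as y: velocity relative to the water = (-1.069, -0.949) m/s; the water relative to ground = (-0.371, -0.546) m/s.
Velocity relative to ground = (-1.069, -0.949) + (-0.371, -0.546) = (-1.440, -1.495) m/s.
Speed = |(-1.440, -1.495)| = 2.076 m/s.

2.08 m/s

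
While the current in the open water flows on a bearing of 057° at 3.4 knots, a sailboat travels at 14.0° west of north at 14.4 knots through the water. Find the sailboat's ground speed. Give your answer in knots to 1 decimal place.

15.8 knots

Taking east as x and north as y: velocity relative to the water = (-3.484, 13.972) knots; the water relative to ground = (2.851, 1.852) knots.
Velocity relative to ground = (-3.484, 13.972) + (2.851, 1.852) = (-0.632, 15.824) knots.
Speed = |(-0.632, 15.824)| = 15.837 knots.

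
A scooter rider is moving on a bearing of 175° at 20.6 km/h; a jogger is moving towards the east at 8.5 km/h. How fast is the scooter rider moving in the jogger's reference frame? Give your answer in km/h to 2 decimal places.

Taking east as x and north as y: scooter rider velocity = (1.795, -20.522) km/h; jogger velocity = (8.500, 0.000) km/h.
Velocity of scooter rider relative to jogger = (1.795, -20.522) − (8.500, 0.000) = (-6.705, -20.522) km/h.
Magnitude = |(-6.705, -20.522)| = 21.589 km/h.

21.59 km/h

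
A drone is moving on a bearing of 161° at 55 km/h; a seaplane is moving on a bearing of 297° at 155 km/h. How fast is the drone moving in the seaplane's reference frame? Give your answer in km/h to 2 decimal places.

Taking east as x and north as y: drone velocity = (17.906, -52.004) km/h; seaplane velocity = (-138.106, 70.369) km/h.
Velocity of drone relative to seaplane = (17.906, -52.004) − (-138.106, 70.369) = (156.012, -122.372) km/h.
Magnitude = |(156.012, -122.372)| = 198.279 km/h.

198.28 km/h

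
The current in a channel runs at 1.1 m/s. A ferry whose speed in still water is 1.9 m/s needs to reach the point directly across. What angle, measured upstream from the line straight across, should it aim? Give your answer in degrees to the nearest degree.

35°

To cancel the current, the upstream component of the ferry's velocity must equal the flow: 1.9 sin θ = 1.1.
sin θ = 1.1 / 1.9 = 0.5789.
θ = arcsin(0.5789) = 35.377°.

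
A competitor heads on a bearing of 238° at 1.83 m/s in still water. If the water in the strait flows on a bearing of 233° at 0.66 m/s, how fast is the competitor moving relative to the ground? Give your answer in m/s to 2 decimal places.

2.49 m/s

Taking east as x and north as y: velocity relative to the water = (-1.552, -0.970) m/s; the water relative to ground = (-0.527, -0.397) m/s.
Velocity relative to ground = (-1.552, -0.970) + (-0.527, -0.397) = (-2.079, -1.367) m/s.
Speed = |(-2.079, -1.367)| = 2.488 m/s.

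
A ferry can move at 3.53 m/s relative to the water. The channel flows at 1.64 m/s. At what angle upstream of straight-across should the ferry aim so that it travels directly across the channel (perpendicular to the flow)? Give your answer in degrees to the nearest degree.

To cancel the current, the upstream component of the ferry's velocity must equal the flow: 3.53 sin θ = 1.64.
sin θ = 1.64 / 3.53 = 0.4646.
θ = arcsin(0.4646) = 27.684°.

28°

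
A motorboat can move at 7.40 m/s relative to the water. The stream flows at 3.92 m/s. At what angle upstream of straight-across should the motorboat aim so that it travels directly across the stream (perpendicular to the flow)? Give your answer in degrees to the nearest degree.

32°

To cancel the current, the upstream component of the motorboat's velocity must equal the flow: 7.40 sin θ = 3.92.
sin θ = 3.92 / 7.40 = 0.5297.
θ = arcsin(0.5297) = 31.987°.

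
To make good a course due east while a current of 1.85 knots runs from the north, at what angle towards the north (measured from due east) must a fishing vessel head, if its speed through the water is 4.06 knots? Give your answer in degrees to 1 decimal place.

The current pushes perpendicular to the desired track; the heading must have a component into the current equal to 1.85 knots: 4.06 sin θ = 1.85.
sin θ = 0.4557, so θ = 27.108°.

27.1°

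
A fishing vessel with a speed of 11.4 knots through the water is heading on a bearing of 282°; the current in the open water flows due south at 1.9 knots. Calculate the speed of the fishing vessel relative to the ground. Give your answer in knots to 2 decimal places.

Taking east as x and north as y: velocity relative to the water = (-11.151, 2.370) knots; the water relative to ground = (0.000, -1.900) knots.
Velocity relative to ground = (-11.151, 2.370) + (0.000, -1.900) = (-11.151, 0.470) knots.
Speed = |(-11.151, 0.470)| = 11.161 knots.

11.16 knots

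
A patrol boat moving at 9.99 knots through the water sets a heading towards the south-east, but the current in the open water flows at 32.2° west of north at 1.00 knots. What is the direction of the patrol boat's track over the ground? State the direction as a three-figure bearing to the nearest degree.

134°

Taking east as x and north as y: velocity relative to the water = (7.064, -7.064) knots; the water relative to ground = (-0.533, 0.846) knots.
Velocity relative to ground = (7.064, -7.064) + (-0.533, 0.846) = (6.531, -6.218) knots.
Bearing = atan2(6.53, -6.22) = 133.59° clockwise from north.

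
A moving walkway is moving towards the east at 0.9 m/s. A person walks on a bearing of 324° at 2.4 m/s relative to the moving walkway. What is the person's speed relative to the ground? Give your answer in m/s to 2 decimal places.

2.01 m/s

Taking east as x and north as y: moving walkway velocity = (0.900, 0.000) m/s; person velocity relative to moving walkway = (-1.411, 1.942) m/s.
Velocity relative to ground = (0.900, 0.000) + (-1.411, 1.942) = (-0.511, 1.942) m/s.
Speed = |(-0.511, 1.942)| = 2.008 m/s.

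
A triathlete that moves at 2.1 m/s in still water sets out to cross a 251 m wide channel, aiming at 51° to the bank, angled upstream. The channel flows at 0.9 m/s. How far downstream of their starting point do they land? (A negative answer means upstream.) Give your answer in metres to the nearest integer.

Perpendicular speed = 1.632 m/s; crossing time = 251 / 1.632 = 153.798 s.
Net downstream speed = -0.422 m/s.
Drift = -0.422 × 153.798 = -64.837 m (upstream).

-65 m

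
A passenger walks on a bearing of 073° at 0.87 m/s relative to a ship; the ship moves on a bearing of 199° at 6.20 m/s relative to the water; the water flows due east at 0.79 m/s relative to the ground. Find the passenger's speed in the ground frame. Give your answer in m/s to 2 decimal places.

In east/north components (m/s): passenger relative to ship = (0.832, 0.254); ship relative to water = (-2.019, -5.862); water relative to ground = (0.790, 0.000).
Sum = (-0.397, -5.608) m/s.
Speed = |(-0.397, -5.608)| = 5.622 m/s.

5.62 m/s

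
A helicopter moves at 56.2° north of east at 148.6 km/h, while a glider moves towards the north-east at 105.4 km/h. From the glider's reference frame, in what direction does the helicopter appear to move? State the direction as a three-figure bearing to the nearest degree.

009°

Taking east as x and north as y: helicopter velocity = (82.666, 123.484) km/h; glider velocity = (74.529, 74.529) km/h.
Velocity of helicopter relative to glider = (82.666, 123.484) − (74.529, 74.529) = (8.136, 48.955) km/h.
Bearing = atan2(8.14, 48.96) = 9.44° clockwise from north.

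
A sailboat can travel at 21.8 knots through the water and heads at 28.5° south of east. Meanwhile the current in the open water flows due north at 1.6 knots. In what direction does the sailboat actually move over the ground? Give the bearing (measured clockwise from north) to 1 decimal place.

Taking east as x and north as y: velocity relative to the water = (19.158, -10.402) knots; the water relative to ground = (0.000, 1.600) knots.
Velocity relative to ground = (19.158, -10.402) + (0.000, 1.600) = (19.158, -8.802) knots.
Bearing = atan2(19.16, -8.80) = 114.68° clockwise from north.

114.7°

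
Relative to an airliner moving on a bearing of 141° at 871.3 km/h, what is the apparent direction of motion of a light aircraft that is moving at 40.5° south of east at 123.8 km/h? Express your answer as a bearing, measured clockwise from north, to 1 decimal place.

Taking east as x and north as y: light aircraft velocity = (94.138, -80.402) km/h; airliner velocity = (548.327, -677.127) km/h.
Velocity of light aircraft relative to airliner = (94.138, -80.402) − (548.327, -677.127) = (-454.189, 596.726) km/h.
Bearing = atan2(-454.19, 596.73) = 322.72° clockwise from north.

322.7°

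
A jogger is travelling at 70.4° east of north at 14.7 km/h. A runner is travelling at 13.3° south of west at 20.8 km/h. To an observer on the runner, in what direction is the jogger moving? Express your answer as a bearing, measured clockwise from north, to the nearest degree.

Taking east as x and north as y: jogger velocity = (13.848, 4.931) km/h; runner velocity = (-20.242, -4.785) km/h.
Velocity of jogger relative to runner = (13.848, 4.931) − (-20.242, -4.785) = (34.090, 9.716) km/h.
Bearing = atan2(34.09, 9.72) = 74.09° clockwise from north.

074°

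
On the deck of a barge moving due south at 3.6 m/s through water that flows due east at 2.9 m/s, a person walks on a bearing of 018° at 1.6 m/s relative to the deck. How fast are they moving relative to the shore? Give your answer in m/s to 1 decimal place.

In east/north components (m/s): person relative to barge = (0.494, 1.522); barge relative to water = (0.000, -3.600); water relative to ground = (2.900, 0.000).
Sum = (3.394, -2.078) m/s.
Speed = |(3.394, -2.078)| = 3.980 m/s.

4.0 m/s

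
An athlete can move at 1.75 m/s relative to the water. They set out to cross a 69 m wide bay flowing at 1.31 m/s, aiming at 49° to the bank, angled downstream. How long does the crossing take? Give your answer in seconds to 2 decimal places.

52.24 s

The component of the athlete's velocity perpendicular to the bank is 1.75 × sin 49° = 1.321 m/s.
The flow acts along the bank and has no component across it.
Time = 69 / 1.321 = 52.243 s.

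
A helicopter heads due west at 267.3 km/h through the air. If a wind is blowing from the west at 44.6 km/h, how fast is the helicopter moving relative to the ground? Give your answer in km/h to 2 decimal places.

222.70 km/h

Taking east as x and north as y: velocity relative to the air = (-267.300, 0.000) km/h; the air relative to ground = (44.600, 0.000) km/h.
Velocity relative to ground = (-267.300, 0.000) + (44.600, 0.000) = (-222.700, 0.000) km/h.
Speed = |(-222.700, 0.000)| = 222.700 km/h.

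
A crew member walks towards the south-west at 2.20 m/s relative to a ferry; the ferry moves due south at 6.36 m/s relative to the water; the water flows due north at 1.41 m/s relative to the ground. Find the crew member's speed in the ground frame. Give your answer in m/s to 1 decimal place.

6.7 m/s

In east/north components (m/s): crew member relative to ferry = (-1.556, -1.556); ferry relative to water = (0.000, -6.360); water relative to ground = (0.000, 1.410).
Sum = (-1.556, -6.506) m/s.
Speed = |(-1.556, -6.506)| = 6.689 m/s.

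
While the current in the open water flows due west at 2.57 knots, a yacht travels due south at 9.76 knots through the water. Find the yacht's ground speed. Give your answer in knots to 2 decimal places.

Taking east as x and north as y: velocity relative to the water = (0.000, -9.760) knots; the water relative to ground = (-2.570, 0.000) knots.
Velocity relative to ground = (0.000, -9.760) + (-2.570, 0.000) = (-2.570, -9.760) knots.
Speed = |(-2.570, -9.760)| = 10.093 knots.

10.09 knots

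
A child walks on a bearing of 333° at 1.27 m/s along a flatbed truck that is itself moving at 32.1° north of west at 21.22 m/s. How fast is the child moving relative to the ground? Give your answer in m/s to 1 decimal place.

Taking east as x and north as y: flatbed truck velocity = (-17.976, 11.276) m/s; child velocity relative to flatbed truck = (-0.577, 1.132) m/s.
Velocity relative to ground = (-17.976, 11.276) + (-0.577, 1.132) = (-18.552, 12.408) m/s.
Speed = |(-18.552, 12.408)| = 22.319 m/s.

22.3 m/s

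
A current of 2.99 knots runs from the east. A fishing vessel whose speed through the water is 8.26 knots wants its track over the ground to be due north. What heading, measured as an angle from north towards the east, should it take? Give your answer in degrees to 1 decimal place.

21.2°

The current pushes perpendicular to the desired track; the heading must have a component into the current equal to 2.99 knots: 8.26 sin θ = 2.99.
sin θ = 0.3620, so θ = 21.222°.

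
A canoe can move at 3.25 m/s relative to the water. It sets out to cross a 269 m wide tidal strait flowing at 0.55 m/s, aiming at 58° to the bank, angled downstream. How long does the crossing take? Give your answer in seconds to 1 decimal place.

97.6 s

The component of the canoe's velocity perpendicular to the bank is 3.25 × sin 58° = 2.756 m/s.
The flow acts along the bank and has no component across it.
Time = 269 / 2.756 = 97.600 s.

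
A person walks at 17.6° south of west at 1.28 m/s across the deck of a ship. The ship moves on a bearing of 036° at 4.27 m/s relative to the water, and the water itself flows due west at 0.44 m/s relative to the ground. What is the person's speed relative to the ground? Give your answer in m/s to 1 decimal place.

In east/north components (m/s): person relative to ship = (-1.220, -0.387); ship relative to water = (2.510, 3.455); water relative to ground = (-0.440, 0.000).
Sum = (0.850, 3.067) m/s.
Speed = |(0.850, 3.067)| = 3.183 m/s.

3.2 m/s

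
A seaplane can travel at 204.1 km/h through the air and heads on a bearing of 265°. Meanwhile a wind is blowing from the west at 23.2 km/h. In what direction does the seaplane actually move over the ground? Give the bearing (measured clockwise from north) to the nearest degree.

264°

Taking east as x and north as y: velocity relative to the air = (-203.323, -17.788) km/h; the air relative to ground = (23.200, 0.000) km/h.
Velocity relative to ground = (-203.323, -17.788) + (23.200, 0.000) = (-180.123, -17.788) km/h.
Bearing = atan2(-180.12, -17.79) = 264.36° clockwise from north.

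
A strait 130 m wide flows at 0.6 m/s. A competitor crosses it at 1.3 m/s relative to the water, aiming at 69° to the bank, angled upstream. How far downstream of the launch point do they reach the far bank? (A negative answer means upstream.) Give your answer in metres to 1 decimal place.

Perpendicular speed = 1.214 m/s; crossing time = 130 / 1.214 = 107.114 s.
Net downstream speed = 0.134 m/s.
Drift = 0.134 × 107.114 = 14.366 m (downstream).

14.4 m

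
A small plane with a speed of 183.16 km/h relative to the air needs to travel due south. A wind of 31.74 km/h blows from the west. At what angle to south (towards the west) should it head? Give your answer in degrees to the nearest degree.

10°

The wind pushes perpendicular to the desired track; the heading must have a component into the wind equal to 31.74 km/h: 183.16 sin θ = 31.74.
sin θ = 0.1733, so θ = 9.979°.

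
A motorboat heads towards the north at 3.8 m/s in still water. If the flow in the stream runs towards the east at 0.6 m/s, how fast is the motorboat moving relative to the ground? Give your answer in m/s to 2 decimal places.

3.85 m/s

Taking east as x and north as y: velocity relative to the water = (0.000, 3.800) m/s; the water relative to ground = (0.600, 0.000) m/s.
Velocity relative to ground = (0.000, 3.800) + (0.600, 0.000) = (0.600, 3.800) m/s.
Speed = |(0.600, 3.800)| = 3.847 m/s.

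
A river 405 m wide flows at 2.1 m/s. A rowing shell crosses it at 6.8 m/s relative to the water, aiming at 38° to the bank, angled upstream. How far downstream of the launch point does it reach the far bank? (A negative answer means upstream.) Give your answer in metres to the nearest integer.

Perpendicular speed = 4.186 m/s; crossing time = 405 / 4.186 = 96.740 s.
Net downstream speed = -3.258 m/s.
Drift = -3.258 × 96.740 = -315.223 m (upstream).

-315 m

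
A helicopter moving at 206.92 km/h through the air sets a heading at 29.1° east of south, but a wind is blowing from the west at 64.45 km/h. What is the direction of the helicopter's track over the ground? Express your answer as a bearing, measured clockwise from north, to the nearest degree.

138°

Taking east as x and north as y: velocity relative to the air = (100.633, -180.801) km/h; the air relative to ground = (64.450, 0.000) km/h.
Velocity relative to ground = (100.633, -180.801) + (64.450, 0.000) = (165.083, -180.801) km/h.
Bearing = atan2(165.08, -180.80) = 137.60° clockwise from north.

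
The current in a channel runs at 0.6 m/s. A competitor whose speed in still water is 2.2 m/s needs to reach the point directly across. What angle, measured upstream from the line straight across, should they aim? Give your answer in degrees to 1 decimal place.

15.8°

To cancel the current, the upstream component of the competitor's velocity must equal the flow: 2.2 sin θ = 0.6.
sin θ = 0.6 / 2.2 = 0.2727.
θ = arcsin(0.2727) = 15.827°.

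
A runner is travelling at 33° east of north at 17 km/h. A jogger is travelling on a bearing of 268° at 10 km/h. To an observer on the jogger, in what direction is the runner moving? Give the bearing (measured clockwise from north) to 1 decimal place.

Taking east as x and north as y: runner velocity = (9.259, 14.257) km/h; jogger velocity = (-9.994, -0.349) km/h.
Velocity of runner relative to jogger = (9.259, 14.257) − (-9.994, -0.349) = (19.253, 14.606) km/h.
Bearing = atan2(19.25, 14.61) = 52.81° clockwise from north.

052.8°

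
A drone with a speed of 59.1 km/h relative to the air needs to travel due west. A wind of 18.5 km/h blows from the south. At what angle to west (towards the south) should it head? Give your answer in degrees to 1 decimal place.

The wind pushes perpendicular to the desired track; the heading must have a component into the wind equal to 18.5 km/h: 59.1 sin θ = 18.5.
sin θ = 0.3130, so θ = 18.242°.

18.2°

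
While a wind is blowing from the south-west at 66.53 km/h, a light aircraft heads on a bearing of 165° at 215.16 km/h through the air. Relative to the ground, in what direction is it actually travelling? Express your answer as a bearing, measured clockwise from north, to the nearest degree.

Taking east as x and north as y: velocity relative to the air = (55.688, -207.829) km/h; the air relative to ground = (47.044, 47.044) km/h.
Velocity relative to ground = (55.688, -207.829) + (47.044, 47.044) = (102.731, -160.785) km/h.
Bearing = atan2(102.73, -160.78) = 147.42° clockwise from north.

147°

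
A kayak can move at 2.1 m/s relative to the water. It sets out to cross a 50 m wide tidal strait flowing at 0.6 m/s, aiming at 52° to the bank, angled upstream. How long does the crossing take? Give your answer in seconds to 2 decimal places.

The component of the kayak's velocity perpendicular to the bank is 2.1 × sin 52° = 1.655 m/s.
Only the cross-stream component determines the crossing time; the current contributes nothing perpendicular to the bank.
Time = 50 / 1.655 = 30.215 s.

30.21 s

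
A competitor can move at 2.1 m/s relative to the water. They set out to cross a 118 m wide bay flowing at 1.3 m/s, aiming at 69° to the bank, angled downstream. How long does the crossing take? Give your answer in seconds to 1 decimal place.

60.2 s

The component of the competitor's velocity perpendicular to the bank is 2.1 × sin 69° = 1.961 m/s.
The flow acts along the bank and has no component across it.
Time = 118 / 1.961 = 60.188 s.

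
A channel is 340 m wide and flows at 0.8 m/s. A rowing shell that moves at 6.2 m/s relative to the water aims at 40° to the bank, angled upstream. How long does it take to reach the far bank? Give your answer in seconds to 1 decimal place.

The component of the rowing shell's velocity perpendicular to the bank is 6.2 × sin 40° = 3.985 m/s.
The flow acts along the bank and has no component across it.
Time = 340 / 3.985 = 85.314 s.

85.3 s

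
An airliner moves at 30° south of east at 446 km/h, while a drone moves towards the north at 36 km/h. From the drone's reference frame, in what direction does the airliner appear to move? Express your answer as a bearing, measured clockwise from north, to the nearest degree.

124°

Taking east as x and north as y: airliner velocity = (386.247, -223.000) km/h; drone velocity = (0.000, 36.000) km/h.
Velocity of airliner relative to drone = (386.247, -223.000) − (0.000, 36.000) = (386.247, -259.000) km/h.
Bearing = atan2(386.25, -259.00) = 123.84° clockwise from north.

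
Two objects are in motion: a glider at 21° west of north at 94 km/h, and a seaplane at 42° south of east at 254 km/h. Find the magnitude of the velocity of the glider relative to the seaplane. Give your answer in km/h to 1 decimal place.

Taking east as x and north as y: glider velocity = (-33.687, 87.757) km/h; seaplane velocity = (188.759, -169.959) km/h.
Velocity of glider relative to seaplane = (-33.687, 87.757) − (188.759, -169.959) = (-222.445, 257.716) km/h.
Magnitude = |(-222.445, 257.716)| = 340.440 km/h.

340.4 km/h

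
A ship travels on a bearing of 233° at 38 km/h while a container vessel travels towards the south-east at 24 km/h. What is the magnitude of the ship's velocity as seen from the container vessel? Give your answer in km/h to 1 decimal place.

47.7 km/h

Taking east as x and north as y: ship velocity = (-30.348, -22.869) km/h; container vessel velocity = (16.971, -16.971) km/h.
Velocity of ship relative to container vessel = (-30.348, -22.869) − (16.971, -16.971) = (-47.319, -5.898) km/h.
Magnitude = |(-47.319, -5.898)| = 47.685 km/h.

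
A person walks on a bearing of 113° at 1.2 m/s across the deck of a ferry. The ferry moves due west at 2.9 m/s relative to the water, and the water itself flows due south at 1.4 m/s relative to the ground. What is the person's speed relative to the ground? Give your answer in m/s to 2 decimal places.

In east/north components (m/s): person relative to ferry = (1.105, -0.469); ferry relative to water = (-2.900, 0.000); water relative to ground = (0.000, -1.400).
Sum = (-1.795, -1.869) m/s.
Speed = |(-1.795, -1.869)| = 2.592 m/s.

2.59 m/s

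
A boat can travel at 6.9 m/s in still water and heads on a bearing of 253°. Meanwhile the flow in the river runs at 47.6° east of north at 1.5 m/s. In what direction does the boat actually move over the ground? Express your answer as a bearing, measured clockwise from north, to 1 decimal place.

Taking east as x and north as y: velocity relative to the water = (-6.599, -2.017) m/s; the water relative to ground = (1.108, 1.011) m/s.
Velocity relative to ground = (-6.599, -2.017) + (1.108, 1.011) = (-5.491, -1.006) m/s.
Bearing = atan2(-5.49, -1.01) = 259.62° clockwise from north.

259.6°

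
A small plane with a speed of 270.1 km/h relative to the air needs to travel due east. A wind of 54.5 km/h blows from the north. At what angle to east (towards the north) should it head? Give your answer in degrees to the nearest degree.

12°

The wind pushes perpendicular to the desired track; the heading must have a component into the wind equal to 54.5 km/h: 270.1 sin θ = 54.5.
sin θ = 0.2018, so θ = 11.641°.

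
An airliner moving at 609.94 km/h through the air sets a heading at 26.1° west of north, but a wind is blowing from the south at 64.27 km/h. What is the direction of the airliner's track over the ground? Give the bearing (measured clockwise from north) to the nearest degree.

336°

Taking east as x and north as y: velocity relative to the air = (-268.336, 547.743) km/h; the air relative to ground = (0.000, 64.270) km/h.
Velocity relative to ground = (-268.336, 547.743) + (0.000, 64.270) = (-268.336, 612.013) km/h.
Bearing = atan2(-268.34, 612.01) = 336.32° clockwise from north.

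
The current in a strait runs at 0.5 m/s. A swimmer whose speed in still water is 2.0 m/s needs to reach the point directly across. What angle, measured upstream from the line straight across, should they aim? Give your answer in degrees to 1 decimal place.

To cancel the current, the upstream component of the swimmer's velocity must equal the flow: 2.0 sin θ = 0.5.
sin θ = 0.5 / 2.0 = 0.2500.
θ = arcsin(0.2500) = 14.478°.

14.5°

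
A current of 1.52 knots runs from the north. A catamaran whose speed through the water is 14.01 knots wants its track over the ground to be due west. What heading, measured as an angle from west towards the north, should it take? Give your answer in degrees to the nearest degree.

6°

The current pushes perpendicular to the desired track; the heading must have a component into the current equal to 1.52 knots: 14.01 sin θ = 1.52.
sin θ = 0.1085, so θ = 6.229°.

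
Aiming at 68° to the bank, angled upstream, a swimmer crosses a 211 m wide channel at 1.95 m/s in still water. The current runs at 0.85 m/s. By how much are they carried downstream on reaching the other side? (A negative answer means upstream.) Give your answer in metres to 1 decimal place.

Perpendicular speed = 1.808 m/s; crossing time = 211 / 1.808 = 116.703 s.
Net downstream speed = 0.120 m/s.
Drift = 0.120 × 116.703 = 13.948 m (downstream).

13.9 m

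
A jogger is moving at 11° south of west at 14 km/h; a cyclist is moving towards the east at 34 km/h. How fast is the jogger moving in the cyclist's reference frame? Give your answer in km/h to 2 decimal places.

Taking east as x and north as y: jogger velocity = (-13.743, -2.671) km/h; cyclist velocity = (34.000, 0.000) km/h.
Velocity of jogger relative to cyclist = (-13.743, -2.671) − (34.000, 0.000) = (-47.743, -2.671) km/h.
Magnitude = |(-47.743, -2.671)| = 47.817 km/h.

47.82 km/h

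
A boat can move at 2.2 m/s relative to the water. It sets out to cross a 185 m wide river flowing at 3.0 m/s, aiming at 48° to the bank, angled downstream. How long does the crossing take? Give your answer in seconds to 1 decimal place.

The component of the boat's velocity perpendicular to the bank is 2.2 × sin 48° = 1.635 m/s.
The flow acts along the bank and has no component across it.
Time = 185 / 1.635 = 113.155 s.

113.2 s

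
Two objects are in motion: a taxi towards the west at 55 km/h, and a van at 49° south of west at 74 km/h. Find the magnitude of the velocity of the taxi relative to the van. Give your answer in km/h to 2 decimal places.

Taking east as x and north as y: taxi velocity = (-55.000, 0.000) km/h; van velocity = (-48.548, -55.849) km/h.
Velocity of taxi relative to van = (-55.000, 0.000) − (-48.548, -55.849) = (-6.452, 55.849) km/h.
Magnitude = |(-6.452, 55.849)| = 56.220 km/h.

56.22 km/h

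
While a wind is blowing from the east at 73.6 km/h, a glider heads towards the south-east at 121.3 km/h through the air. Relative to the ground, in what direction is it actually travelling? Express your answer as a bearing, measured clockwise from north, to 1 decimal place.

Taking east as x and north as y: velocity relative to the air = (85.772, -85.772) km/h; the air relative to ground = (-73.600, 0.000) km/h.
Velocity relative to ground = (85.772, -85.772) + (-73.600, 0.000) = (12.172, -85.772) km/h.
Bearing = atan2(12.17, -85.77) = 171.92° clockwise from north.

171.9°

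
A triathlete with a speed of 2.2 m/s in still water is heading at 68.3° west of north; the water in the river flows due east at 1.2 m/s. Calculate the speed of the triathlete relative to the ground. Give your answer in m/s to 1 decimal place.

1.2 m/s

Taking east as x and north as y: velocity relative to the water = (-2.044, 0.813) m/s; the water relative to ground = (1.200, 0.000) m/s.
Velocity relative to ground = (-2.044, 0.813) + (1.200, 0.000) = (-0.844, 0.813) m/s.
Speed = |(-0.844, 0.813)| = 1.172 m/s.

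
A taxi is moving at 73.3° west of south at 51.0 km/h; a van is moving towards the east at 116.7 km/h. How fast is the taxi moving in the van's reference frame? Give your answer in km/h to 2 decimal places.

Taking east as x and north as y: taxi velocity = (-48.849, -14.655) km/h; van velocity = (116.700, 0.000) km/h.
Velocity of taxi relative to van = (-48.849, -14.655) − (116.700, 0.000) = (-165.549, -14.655) km/h.
Magnitude = |(-165.549, -14.655)| = 166.196 km/h.

166.20 km/h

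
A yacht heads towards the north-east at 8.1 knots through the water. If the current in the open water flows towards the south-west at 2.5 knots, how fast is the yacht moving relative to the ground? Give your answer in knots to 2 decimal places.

5.60 knots

Taking east as x and north as y: velocity relative to the water = (5.728, 5.728) knots; the water relative to ground = (-1.768, -1.768) knots.
Velocity relative to ground = (5.728, 5.728) + (-1.768, -1.768) = (3.960, 3.960) knots.
Speed = |(3.960, 3.960)| = 5.600 knots.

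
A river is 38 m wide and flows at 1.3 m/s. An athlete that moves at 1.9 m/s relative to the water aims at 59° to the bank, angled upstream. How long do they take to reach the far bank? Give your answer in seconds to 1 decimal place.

The component of the athlete's velocity perpendicular to the bank is 1.9 × sin 59° = 1.629 m/s.
The flow acts along the bank and has no component across it.
Time = 38 / 1.629 = 23.333 s.

23.3 s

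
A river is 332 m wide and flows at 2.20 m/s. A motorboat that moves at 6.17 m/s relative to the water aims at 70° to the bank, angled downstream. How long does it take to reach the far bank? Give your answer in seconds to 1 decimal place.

57.3 s

The component of the motorboat's velocity perpendicular to the bank is 6.17 × sin 70° = 5.798 m/s.
Only the cross-stream component determines the crossing time; the current contributes nothing perpendicular to the bank.
Time = 332 / 5.798 = 57.262 s.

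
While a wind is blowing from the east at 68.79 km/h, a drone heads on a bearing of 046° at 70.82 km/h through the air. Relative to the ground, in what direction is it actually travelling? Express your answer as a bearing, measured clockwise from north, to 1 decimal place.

Taking east as x and north as y: velocity relative to the air = (50.944, 49.196) km/h; the air relative to ground = (-68.790, 0.000) km/h.
Velocity relative to ground = (50.944, 49.196) + (-68.790, 0.000) = (-17.846, 49.196) km/h.
Bearing = atan2(-17.85, 49.20) = 340.06° clockwise from north.

340.1°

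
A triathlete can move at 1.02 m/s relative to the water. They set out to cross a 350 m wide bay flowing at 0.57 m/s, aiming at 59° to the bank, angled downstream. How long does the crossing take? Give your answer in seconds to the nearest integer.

The component of the triathlete's velocity perpendicular to the bank is 1.02 × sin 59° = 0.874 m/s.
The flow acts along the bank and has no component across it.
Time = 350 / 0.874 = 400.315 s.

400 s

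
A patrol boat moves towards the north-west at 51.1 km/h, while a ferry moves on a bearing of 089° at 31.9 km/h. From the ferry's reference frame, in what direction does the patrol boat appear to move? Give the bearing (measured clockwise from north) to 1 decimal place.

Taking east as x and north as y: patrol boat velocity = (-36.133, 36.133) km/h; ferry velocity = (31.895, 0.557) km/h.
Velocity of patrol boat relative to ferry = (-36.133, 36.133) − (31.895, 0.557) = (-68.028, 35.576) km/h.
Bearing = atan2(-68.03, 35.58) = 297.61° clockwise from north.

297.6°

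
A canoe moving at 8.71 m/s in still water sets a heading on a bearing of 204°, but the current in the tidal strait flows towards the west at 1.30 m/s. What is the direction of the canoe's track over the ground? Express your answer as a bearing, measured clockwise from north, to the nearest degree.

Taking east as x and north as y: velocity relative to the water = (-3.543, -7.957) m/s; the water relative to ground = (-1.300, 0.000) m/s.
Velocity relative to ground = (-3.543, -7.957) + (-1.300, 0.000) = (-4.843, -7.957) m/s.
Bearing = atan2(-4.84, -7.96) = 211.32° clockwise from north.

211°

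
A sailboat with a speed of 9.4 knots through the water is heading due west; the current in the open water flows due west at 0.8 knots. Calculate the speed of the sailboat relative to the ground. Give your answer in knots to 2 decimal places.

10.20 knots

Taking east as x and north as y: velocity relative to the water = (-9.400, 0.000) knots; the water relative to ground = (-0.800, 0.000) knots.
Velocity relative to ground = (-9.400, 0.000) + (-0.800, 0.000) = (-10.200, 0.000) knots.
Speed = |(-10.200, 0.000)| = 10.200 knots.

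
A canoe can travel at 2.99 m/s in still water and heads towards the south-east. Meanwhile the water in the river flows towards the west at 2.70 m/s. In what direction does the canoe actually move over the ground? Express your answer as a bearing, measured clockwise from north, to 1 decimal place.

195.5°

Taking east as x and north as y: velocity relative to the water = (2.114, -2.114) m/s; the water relative to ground = (-2.700, 0.000) m/s.
Velocity relative to ground = (2.114, -2.114) + (-2.700, 0.000) = (-0.586, -2.114) m/s.
Bearing = atan2(-0.59, -2.11) = 195.49° clockwise from north.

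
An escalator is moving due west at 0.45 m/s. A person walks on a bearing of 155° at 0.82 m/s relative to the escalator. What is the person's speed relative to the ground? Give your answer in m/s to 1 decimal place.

0.8 m/s

Taking east as x and north as y: escalator velocity = (-0.450, 0.000) m/s; person velocity relative to escalator = (0.347, -0.743) m/s.
Velocity relative to ground = (-0.450, 0.000) + (0.347, -0.743) = (-0.103, -0.743) m/s.
Speed = |(-0.103, -0.743)| = 0.750 m/s.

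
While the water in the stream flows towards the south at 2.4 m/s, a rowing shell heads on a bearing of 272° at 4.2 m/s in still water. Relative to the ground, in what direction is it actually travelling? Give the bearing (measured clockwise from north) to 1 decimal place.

Taking east as x and north as y: velocity relative to the water = (-4.197, 0.147) m/s; the water relative to ground = (0.000, -2.400) m/s.
Velocity relative to ground = (-4.197, 0.147) + (0.000, -2.400) = (-4.197, -2.253) m/s.
Bearing = atan2(-4.20, -2.25) = 241.77° clockwise from north.

241.8°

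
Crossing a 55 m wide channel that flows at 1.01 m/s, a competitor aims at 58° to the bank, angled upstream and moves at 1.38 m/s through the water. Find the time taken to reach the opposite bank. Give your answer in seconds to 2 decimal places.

47.00 s

The component of the competitor's velocity perpendicular to the bank is 1.38 × sin 58° = 1.170 m/s.
The current is parallel to the bank, so it does not affect the crossing time.
Time = 55 / 1.170 = 46.996 s.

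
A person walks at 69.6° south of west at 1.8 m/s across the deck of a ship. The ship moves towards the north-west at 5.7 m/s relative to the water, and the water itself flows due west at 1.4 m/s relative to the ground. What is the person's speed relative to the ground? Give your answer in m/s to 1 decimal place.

In east/north components (m/s): person relative to ship = (-0.627, -1.687); ship relative to water = (-4.031, 4.031); water relative to ground = (-1.400, 0.000).
Sum = (-6.058, 2.343) m/s.
Speed = |(-6.058, 2.343)| = 6.495 m/s.

6.5 m/s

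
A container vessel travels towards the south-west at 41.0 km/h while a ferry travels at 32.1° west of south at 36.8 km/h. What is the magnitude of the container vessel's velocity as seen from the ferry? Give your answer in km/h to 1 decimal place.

Taking east as x and north as y: container vessel velocity = (-28.991, -28.991) km/h; ferry velocity = (-19.555, -31.174) km/h.
Velocity of container vessel relative to ferry = (-28.991, -28.991) − (-19.555, -31.174) = (-9.436, 2.183) km/h.
Magnitude = |(-9.436, 2.183)| = 9.685 km/h.

9.7 km/h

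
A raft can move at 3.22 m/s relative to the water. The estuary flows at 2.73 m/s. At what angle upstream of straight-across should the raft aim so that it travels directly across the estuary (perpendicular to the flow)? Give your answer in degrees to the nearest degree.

58°

To cancel the current, the upstream component of the raft's velocity must equal the flow: 3.22 sin θ = 2.73.
sin θ = 2.73 / 3.22 = 0.8478.
θ = arcsin(0.8478) = 57.976°.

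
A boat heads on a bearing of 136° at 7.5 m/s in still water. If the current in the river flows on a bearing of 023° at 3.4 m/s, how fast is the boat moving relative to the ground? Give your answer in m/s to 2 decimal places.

6.92 m/s

Taking east as x and north as y: velocity relative to the water = (5.210, -5.395) m/s; the water relative to ground = (1.328, 3.130) m/s.
Velocity relative to ground = (5.210, -5.395) + (1.328, 3.130) = (6.538, -2.265) m/s.
Speed = |(6.538, -2.265)| = 6.920 m/s.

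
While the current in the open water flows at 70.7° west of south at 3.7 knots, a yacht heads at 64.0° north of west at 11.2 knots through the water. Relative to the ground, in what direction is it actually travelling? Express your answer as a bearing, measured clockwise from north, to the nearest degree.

Taking east as x and north as y: velocity relative to the water = (-4.910, 10.066) knots; the water relative to ground = (-3.492, -1.223) knots.
Velocity relative to ground = (-4.910, 10.066) + (-3.492, -1.223) = (-8.402, 8.844) knots.
Bearing = atan2(-8.40, 8.84) = 316.47° clockwise from north.

316°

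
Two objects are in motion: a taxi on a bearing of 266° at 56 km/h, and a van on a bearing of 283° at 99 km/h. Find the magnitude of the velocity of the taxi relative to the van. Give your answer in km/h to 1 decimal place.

48.3 km/h

Taking east as x and north as y: taxi velocity = (-55.864, -3.906) km/h; van velocity = (-96.463, 22.270) km/h.
Velocity of taxi relative to van = (-55.864, -3.906) − (-96.463, 22.270) = (40.599, -26.177) km/h.
Magnitude = |(40.599, -26.177)| = 48.306 km/h.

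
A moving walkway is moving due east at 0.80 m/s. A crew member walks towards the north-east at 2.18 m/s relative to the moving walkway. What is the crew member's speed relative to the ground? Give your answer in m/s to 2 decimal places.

2.80 m/s

Taking east as x and north as y: moving walkway velocity = (0.800, 0.000) m/s; crew member velocity relative to moving walkway = (1.541, 1.541) m/s.
Velocity relative to ground = (0.800, 0.000) + (1.541, 1.541) = (2.341, 1.541) m/s.
Speed = |(2.341, 1.541)| = 2.803 m/s.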